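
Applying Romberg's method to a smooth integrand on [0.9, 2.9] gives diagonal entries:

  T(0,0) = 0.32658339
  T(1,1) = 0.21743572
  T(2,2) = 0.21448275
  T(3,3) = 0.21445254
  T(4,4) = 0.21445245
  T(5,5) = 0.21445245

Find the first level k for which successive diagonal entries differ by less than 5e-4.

|T(1,1) − T(0,0)| = 0.10914767 ≥ 5e-4
|T(2,2) − T(1,1)| = 0.00295297 ≥ 5e-4
|T(3,3) − T(2,2)| = 0.00003021 < 5e-4

k = 3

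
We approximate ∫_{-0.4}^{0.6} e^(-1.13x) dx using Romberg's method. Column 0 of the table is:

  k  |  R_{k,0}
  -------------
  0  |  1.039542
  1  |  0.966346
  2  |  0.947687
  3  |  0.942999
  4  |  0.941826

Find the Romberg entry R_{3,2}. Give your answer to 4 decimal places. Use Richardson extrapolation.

Richardson extrapolation on the trapezoidal column (denominator 4−1=3):
R_{2,1} = 0.947687 + (0.947687 − 0.966346)/3 = 0.941467
R_{3,1} = (4·0.942999 − 0.947687) / 3 = 0.941436
R_{3,2} = (16·0.941436 − 0.941467) / 15 = 0.941434
(Column j=1 coincides with Simpson's rule on the same nodes.)

0.9414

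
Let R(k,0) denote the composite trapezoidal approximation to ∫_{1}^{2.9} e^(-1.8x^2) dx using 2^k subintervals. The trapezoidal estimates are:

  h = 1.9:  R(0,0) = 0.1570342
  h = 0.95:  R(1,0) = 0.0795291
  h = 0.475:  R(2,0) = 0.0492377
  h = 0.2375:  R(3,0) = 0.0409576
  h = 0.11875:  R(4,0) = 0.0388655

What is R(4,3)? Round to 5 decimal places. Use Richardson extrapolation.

0.03817

R(2,1) = (4·0.0492377 − 0.0795291) / 3 = 0.0391406
R(3,1) = 0.0409576 + (0.0409576 − 0.0492377)/3 = 0.0381976
R(4,1) = 0.0388655 + (0.0388655 − 0.0409576)/3 = 0.0381681
R(3,2) = 0.0381976 + (0.0381976 − 0.0391406)/15 = 0.0381347
R(4,2) = 0.0381681 + (0.0381681 − 0.0381976)/15 = 0.0381661
R(4,3) = (64·0.0381661 − 0.0381347) / 63 = 0.0381666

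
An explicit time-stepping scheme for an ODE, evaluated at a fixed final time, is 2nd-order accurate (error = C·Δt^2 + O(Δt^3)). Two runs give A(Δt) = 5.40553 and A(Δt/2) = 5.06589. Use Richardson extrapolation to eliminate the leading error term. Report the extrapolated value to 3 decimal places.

4.953

The leading error scales as Δt^2; refining by a factor of 2 reduces it by 2^2 = 4.
Extrapolated value = (4·A(Δt/2) − A(Δt)) / (4 − 1)
= (4·5.06589 − 5.40553) / 3
= 14.85803 / 3 = 4.95268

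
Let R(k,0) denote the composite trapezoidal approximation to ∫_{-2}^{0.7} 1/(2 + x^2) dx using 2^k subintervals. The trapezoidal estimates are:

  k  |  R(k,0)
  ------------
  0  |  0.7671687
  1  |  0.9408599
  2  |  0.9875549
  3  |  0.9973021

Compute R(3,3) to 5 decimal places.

Richardson extrapolation on the trapezoidal column (denominator 4−1=3):
R(1,1) = (4·0.9408599 − 0.7671687) / 3 = 0.9987570
R(2,1) = 0.9875549 + (0.9875549 − 0.9408599)/3 = 1.0031199
R(3,1) = 0.9973021 + (0.9973021 − 0.9875549)/3 = 1.0005512
R(2,2) = (16·1.0031199 − 0.9987570) / 15 = 1.0034108
R(3,2) = 1.0005512 + (1.0005512 − 1.0031199)/15 = 1.0003800
R(3,3) = (64·1.0003800 − 1.0034108) / 63 = 1.0003319
(Column j=1 coincides with Simpson's rule on the same nodes.)

1.00033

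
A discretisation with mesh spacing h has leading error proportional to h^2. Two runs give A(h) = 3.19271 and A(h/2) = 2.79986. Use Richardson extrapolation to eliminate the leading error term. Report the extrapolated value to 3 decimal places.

Extrapolated value = (4·A(h/2) − A(h)) / (4 − 1)
= (4·2.79986 − 3.19271) / 3
= 8.00673 / 3 = 2.66891

2.669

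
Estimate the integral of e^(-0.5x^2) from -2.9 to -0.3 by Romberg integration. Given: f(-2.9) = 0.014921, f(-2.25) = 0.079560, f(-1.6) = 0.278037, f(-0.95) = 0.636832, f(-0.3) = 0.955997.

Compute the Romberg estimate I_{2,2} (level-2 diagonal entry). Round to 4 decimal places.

I_{0,0} (trapezoid, 1 panel, h=2.6000): 1.262193
I_{1,0} (trapezoid, 2 panels, h=1.3000): 0.992545
I_{2,0} (trapezoid, 4 panels, h=0.6500): 0.961927
I_{1,1} = 0.992545 + (0.992545 − 1.262193)/3 = 0.902662
I_{2,1} = 0.961927 + (0.961927 − 0.992545)/3 = 0.951721
I_{2,2} = 0.951721 + (0.951721 − 0.902662)/15 = 0.954992

0.9550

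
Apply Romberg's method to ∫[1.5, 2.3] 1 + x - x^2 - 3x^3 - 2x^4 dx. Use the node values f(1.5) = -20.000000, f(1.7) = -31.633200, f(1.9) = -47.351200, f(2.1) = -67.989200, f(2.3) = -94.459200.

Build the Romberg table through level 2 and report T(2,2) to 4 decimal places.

-40.5097

T(0,0) (trapezoid, 1 panel, h=0.8000): -45.783680
T(1,0) (trapezoid, 2 panels, h=0.4000): -41.832320
T(2,0) (trapezoid, 4 panels, h=0.2000): -40.840640
T(1,1) = -41.832320 + (-41.832320 − (-45.783680))/3 = -40.515200
T(2,1) = -40.840640 + (-40.840640 − (-41.832320))/3 = -40.510080
T(2,2) = -40.510080 + (-40.510080 − (-40.515200))/15 = -40.509739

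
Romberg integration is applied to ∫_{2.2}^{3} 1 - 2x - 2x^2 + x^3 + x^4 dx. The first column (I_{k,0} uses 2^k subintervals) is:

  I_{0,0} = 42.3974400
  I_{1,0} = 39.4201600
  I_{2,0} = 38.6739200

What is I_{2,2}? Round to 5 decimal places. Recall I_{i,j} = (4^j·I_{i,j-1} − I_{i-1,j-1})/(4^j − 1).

Richardson extrapolation on the trapezoidal column (denominator 4−1=3):
I_{1,1} = 39.4201600 + (39.4201600 − 42.3974400)/3 = 38.4277333
I_{2,1} = 38.6739200 + (38.6739200 − 39.4201600)/3 = 38.4251733
I_{2,2} = 38.4251733 + (38.4251733 − 38.4277333)/15 = 38.4250026

38.42500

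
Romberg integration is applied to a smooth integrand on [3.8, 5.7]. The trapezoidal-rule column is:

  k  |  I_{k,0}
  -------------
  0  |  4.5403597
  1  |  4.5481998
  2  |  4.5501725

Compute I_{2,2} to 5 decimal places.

4.55083

I_{1,1} = (4·4.5481998 − 4.5403597) / 3 = 4.5508132
I_{2,1} = (4·4.5501725 − 4.5481998) / 3 = 4.5508301
I_{2,2} = (16·4.5508301 − 4.5508132) / 15 = 4.5508312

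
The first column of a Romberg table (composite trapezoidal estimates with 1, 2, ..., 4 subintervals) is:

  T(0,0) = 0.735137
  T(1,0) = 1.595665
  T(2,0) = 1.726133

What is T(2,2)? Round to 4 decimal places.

Richardson extrapolation on the trapezoidal column (denominator 4−1=3):
T(1,1) = 1.595665 + (1.595665 − 0.735137)/3 = 1.882508
T(2,1) = 1.726133 + (1.726133 − 1.595665)/3 = 1.769622
T(2,2) = (16·1.769622 − 1.882508) / 15 = 1.762096

1.7621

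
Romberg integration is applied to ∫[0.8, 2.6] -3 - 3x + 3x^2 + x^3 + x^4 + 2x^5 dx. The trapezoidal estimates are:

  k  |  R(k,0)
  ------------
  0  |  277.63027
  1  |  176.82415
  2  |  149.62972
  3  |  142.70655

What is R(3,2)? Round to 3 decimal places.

Richardson extrapolation on the trapezoidal column (denominator 4−1=3):
R(2,1) = (4·149.62972 − 176.82415) / 3 = 140.56491
R(3,1) = 142.70655 + (142.70655 − 149.62972)/3 = 140.39883
R(3,2) = 140.39883 + (140.39883 − 140.56491)/15 = 140.38776
(Column j=1 coincides with Simpson's rule on the same nodes.)

140.388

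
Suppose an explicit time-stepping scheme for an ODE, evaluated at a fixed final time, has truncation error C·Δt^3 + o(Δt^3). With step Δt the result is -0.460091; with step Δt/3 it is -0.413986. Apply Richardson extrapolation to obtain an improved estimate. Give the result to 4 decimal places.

-0.4122

The leading error scales as Δt^3; refining by a factor of 3 reduces it by 3^3 = 27.
Extrapolated value = (27·A(Δt/3) − A(Δt)) / (27 − 1)
= (27·(-0.413986) − (-0.460091)) / 26
= -10.717531 / 26 = -0.412213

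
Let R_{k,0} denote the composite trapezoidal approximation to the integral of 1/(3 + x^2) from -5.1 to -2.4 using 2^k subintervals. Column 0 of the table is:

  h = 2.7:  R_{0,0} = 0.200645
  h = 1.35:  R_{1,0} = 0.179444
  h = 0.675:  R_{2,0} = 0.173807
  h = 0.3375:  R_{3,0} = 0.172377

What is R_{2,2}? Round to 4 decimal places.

Richardson extrapolation on the trapezoidal column (denominator 4−1=3):
R_{1,1} = (4·0.179444 − 0.200645) / 3 = 0.172377
R_{2,1} = (4·0.173807 − 0.179444) / 3 = 0.171928
R_{2,2} = (16·0.171928 − 0.172377) / 15 = 0.171898

0.1719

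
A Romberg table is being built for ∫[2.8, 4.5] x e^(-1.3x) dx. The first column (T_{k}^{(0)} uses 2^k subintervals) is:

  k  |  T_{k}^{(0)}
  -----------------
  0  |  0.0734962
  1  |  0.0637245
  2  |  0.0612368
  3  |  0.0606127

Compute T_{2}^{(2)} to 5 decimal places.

0.06040

Richardson extrapolation on the trapezoidal column (denominator 4−1=3):
T_{1}^{(1)} = (4·0.0637245 − 0.0734962) / 3 = 0.0604673
T_{2}^{(1)} = 0.0612368 + (0.0612368 − 0.0637245)/3 = 0.0604076
T_{2}^{(2)} = (16·0.0604076 − 0.0604673) / 15 = 0.0604036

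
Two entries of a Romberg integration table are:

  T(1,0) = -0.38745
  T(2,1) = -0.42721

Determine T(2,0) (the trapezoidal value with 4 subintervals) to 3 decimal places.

From T(2,1) = (4·T(2,0) − T(1,0))/3, solve for T(2,0):
4·T(2,0) = 3·(-0.42721) + (-0.38745) = -1.66908
T(2,0) = -0.41727

-0.417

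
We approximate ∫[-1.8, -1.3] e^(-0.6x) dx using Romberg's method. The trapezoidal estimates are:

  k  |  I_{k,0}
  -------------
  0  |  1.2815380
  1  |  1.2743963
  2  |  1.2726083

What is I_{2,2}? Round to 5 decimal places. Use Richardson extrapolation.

1.27201

Richardson extrapolation on the trapezoidal column (denominator 4−1=3):
I_{1,1} = (4·1.2743963 − 1.2815380) / 3 = 1.2720157
I_{2,1} = (4·1.2726083 − 1.2743963) / 3 = 1.2720123
I_{2,2} = (16·1.2720123 − 1.2720157) / 15 = 1.2720121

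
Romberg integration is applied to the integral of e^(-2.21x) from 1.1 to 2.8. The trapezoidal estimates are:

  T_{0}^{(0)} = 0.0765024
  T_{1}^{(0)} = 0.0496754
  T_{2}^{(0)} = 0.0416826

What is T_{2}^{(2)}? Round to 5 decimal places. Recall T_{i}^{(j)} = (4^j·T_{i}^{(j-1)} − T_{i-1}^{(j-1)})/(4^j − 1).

0.03890

Richardson extrapolation on the trapezoidal column (denominator 4−1=3):
T_{1}^{(1)} = 0.0496754 + (0.0496754 − 0.0765024)/3 = 0.0407331
T_{2}^{(1)} = (4·0.0416826 − 0.0496754) / 3 = 0.0390183
T_{2}^{(2)} = 0.0390183 + (0.0390183 − 0.0407331)/15 = 0.0389040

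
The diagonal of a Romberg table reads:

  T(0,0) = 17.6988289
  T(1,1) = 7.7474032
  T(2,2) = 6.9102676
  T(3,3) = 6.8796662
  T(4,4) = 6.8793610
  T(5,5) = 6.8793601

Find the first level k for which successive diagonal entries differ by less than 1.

|T(1,1) − T(0,0)| = 9.9514257 ≥ 1
|T(2,2) − T(1,1)| = 0.8371356 < 1

k = 2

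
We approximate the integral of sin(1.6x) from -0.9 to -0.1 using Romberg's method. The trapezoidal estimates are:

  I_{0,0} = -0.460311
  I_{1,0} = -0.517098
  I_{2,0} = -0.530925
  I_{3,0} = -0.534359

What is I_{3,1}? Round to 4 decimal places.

-0.5355

Richardson extrapolation on the trapezoidal column (denominator 4−1=3):
I_{3,1} = -0.534359 + (-0.534359 − (-0.530925))/3 = -0.535504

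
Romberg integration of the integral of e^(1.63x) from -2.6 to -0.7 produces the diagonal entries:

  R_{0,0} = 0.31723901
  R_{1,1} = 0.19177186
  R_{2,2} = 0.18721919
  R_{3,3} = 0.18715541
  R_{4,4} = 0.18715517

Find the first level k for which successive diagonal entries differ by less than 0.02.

|R_{1,1} − R_{0,0}| = 0.12546715 ≥ 0.02
|R_{2,2} − R_{1,1}| = 0.00455267 < 0.02

k = 2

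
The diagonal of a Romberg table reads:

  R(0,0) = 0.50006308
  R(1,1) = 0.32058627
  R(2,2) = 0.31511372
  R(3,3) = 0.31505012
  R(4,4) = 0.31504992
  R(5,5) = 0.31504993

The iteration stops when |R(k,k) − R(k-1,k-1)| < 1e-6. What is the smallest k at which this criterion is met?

|R(1,1) − R(0,0)| = 0.17947681 ≥ 1e-6
|R(2,2) − R(1,1)| = 0.00547255 ≥ 1e-6
|R(3,3) − R(2,2)| = 0.00006360 ≥ 1e-6
|R(4,4) − R(3,3)| = 0.00000020 < 1e-6

k = 4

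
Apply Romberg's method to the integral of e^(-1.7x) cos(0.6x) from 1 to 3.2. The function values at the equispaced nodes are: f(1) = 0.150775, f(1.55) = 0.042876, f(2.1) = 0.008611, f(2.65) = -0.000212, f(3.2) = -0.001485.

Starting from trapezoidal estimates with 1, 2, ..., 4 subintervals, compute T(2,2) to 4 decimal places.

0.0614

T(0,0) (trapezoid, 1 panel, h=2.2000): 0.164219
T(1,0) (trapezoid, 2 panels, h=1.1000): 0.091582
T(2,0) (trapezoid, 4 panels, h=0.5500): 0.069256
T(1,1) = 0.091582 + (0.091582 − 0.164219)/3 = 0.067370
T(2,1) = 0.069256 + (0.069256 − 0.091582)/3 = 0.061814
T(2,2) = 0.061814 + (0.061814 − 0.067370)/15 = 0.061444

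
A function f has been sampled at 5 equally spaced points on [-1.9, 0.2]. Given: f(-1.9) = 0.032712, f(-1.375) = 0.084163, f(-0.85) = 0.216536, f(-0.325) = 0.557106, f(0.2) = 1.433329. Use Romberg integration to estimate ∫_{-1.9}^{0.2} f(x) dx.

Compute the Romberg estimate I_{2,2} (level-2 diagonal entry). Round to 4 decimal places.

0.7789

I_{0,0} (trapezoid, 1 panel, h=2.1000): 1.539343
I_{1,0} (trapezoid, 2 panels, h=1.0500): 0.997034
I_{2,0} (trapezoid, 4 panels, h=0.5250): 0.835183
I_{1,1} = 0.997034 + (0.997034 − 1.539343)/3 = 0.816264
I_{2,1} = 0.835183 + (0.835183 − 0.997034)/3 = 0.781233
I_{2,2} = 0.781233 + (0.781233 − 0.816264)/15 = 0.778898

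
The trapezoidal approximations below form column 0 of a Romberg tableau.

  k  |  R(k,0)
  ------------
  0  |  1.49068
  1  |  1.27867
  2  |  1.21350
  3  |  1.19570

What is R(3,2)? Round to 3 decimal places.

1.190

Richardson extrapolation on the trapezoidal column (denominator 4−1=3):
R(2,1) = (4·1.21350 − 1.27867) / 3 = 1.19178
R(3,1) = 1.19570 + (1.19570 − 1.21350)/3 = 1.18977
R(3,2) = 1.18977 + (1.18977 − 1.19178)/15 = 1.18964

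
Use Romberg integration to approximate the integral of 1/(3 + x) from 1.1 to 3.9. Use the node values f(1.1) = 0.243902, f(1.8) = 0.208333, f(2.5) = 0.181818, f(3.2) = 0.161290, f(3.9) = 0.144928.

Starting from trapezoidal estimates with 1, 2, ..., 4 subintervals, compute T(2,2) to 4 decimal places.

T(0,0) (trapezoid, 1 panel, h=2.8000): 0.544362
T(1,0) (trapezoid, 2 panels, h=1.4000): 0.526726
T(2,0) (trapezoid, 4 panels, h=0.7000): 0.522099
T(1,1) = 0.526726 + (0.526726 − 0.544362)/3 = 0.520847
T(2,1) = 0.522099 + (0.522099 − 0.526726)/3 = 0.520557
T(2,2) = 0.520557 + (0.520557 − 0.520847)/15 = 0.520538

0.5205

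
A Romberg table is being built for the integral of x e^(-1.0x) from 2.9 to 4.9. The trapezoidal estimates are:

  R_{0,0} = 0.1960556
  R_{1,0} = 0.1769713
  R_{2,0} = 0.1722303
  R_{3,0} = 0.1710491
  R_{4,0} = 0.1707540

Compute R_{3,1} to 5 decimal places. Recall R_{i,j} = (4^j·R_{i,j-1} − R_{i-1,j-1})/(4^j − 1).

R_{3,1} = (4·0.1710491 − 0.1722303) / 3 = 0.1706554

0.17066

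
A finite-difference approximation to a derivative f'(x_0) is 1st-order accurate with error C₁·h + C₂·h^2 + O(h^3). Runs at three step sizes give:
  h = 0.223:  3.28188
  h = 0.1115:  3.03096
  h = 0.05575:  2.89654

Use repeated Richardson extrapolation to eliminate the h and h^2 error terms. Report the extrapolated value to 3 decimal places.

First eliminate the h term (factor 2^1 = 2):
  B₁ = (2·3.03096 − 3.28188)/1 = 2.78004
  B₂ = (2·2.89654 − 3.03096)/1 = 2.76212
Then eliminate the h^2 term (factor 2^2 = 4):
  (4·2.76212 − 2.78004)/3 = 2.75615

2.756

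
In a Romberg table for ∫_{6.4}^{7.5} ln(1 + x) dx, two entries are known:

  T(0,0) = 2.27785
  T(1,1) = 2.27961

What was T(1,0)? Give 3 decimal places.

2.279

From T(1,1) = (4·T(1,0) − T(0,0))/3, solve for T(1,0):
4·T(1,0) = 3·2.27961 + 2.27785 = 9.11668
T(1,0) = 2.27917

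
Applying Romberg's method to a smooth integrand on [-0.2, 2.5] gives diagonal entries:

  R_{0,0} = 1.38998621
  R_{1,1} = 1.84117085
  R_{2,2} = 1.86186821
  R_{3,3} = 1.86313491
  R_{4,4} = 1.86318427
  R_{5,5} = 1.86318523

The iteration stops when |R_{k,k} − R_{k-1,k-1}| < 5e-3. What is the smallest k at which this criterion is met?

k = 3

|R_{1,1} − R_{0,0}| = 0.45118464 ≥ 5e-3
|R_{2,2} − R_{1,1}| = 0.02069736 ≥ 5e-3
|R_{3,3} − R_{2,2}| = 0.00126670 < 5e-3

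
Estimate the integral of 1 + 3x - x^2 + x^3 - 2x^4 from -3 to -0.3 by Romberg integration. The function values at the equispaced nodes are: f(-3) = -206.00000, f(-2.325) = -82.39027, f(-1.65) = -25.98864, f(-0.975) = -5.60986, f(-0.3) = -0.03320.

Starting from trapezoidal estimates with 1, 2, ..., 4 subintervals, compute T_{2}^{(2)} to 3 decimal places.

T_{0}^{(0)} (trapezoid, 1 panel, h=2.7000): -278.14482
T_{1}^{(0)} (trapezoid, 2 panels, h=1.3500): -174.15707
T_{2}^{(0)} (trapezoid, 4 panels, h=0.6750): -146.47862
T_{1}^{(1)} = -174.15707 + (-174.15707 − (-278.14482))/3 = -139.49449
T_{2}^{(1)} = -146.47862 + (-146.47862 − (-174.15707))/3 = -137.25247
T_{2}^{(2)} = -137.25247 + (-137.25247 − (-139.49449))/15 = -137.10300

-137.103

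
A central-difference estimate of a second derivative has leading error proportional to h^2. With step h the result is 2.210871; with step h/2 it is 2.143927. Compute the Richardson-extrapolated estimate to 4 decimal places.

Extrapolated value = (4·A(h/2) − A(h)) / (4 − 1)
= (4·2.143927 − 2.210871) / 3
= 6.364837 / 3 = 2.121612

2.1216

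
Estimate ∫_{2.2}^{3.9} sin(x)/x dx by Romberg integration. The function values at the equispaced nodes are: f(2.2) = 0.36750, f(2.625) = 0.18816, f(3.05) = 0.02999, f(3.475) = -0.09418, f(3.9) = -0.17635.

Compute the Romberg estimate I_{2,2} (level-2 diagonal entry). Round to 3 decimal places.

I_{0,0} (trapezoid, 1 panel, h=1.7000): 0.16248
I_{1,0} (trapezoid, 2 panels, h=0.8500): 0.10673
I_{2,0} (trapezoid, 4 panels, h=0.4250): 0.09331
I_{1,1} = 0.10673 + (0.10673 − 0.16248)/3 = 0.08815
I_{2,1} = 0.09331 + (0.09331 − 0.10673)/3 = 0.08884
I_{2,2} = 0.08884 + (0.08884 − 0.08815)/15 = 0.08889

0.089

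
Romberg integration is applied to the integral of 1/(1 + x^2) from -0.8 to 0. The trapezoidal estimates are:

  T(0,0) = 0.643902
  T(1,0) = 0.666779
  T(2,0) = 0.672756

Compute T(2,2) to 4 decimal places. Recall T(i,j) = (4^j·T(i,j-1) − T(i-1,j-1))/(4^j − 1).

T(1,1) = (4·0.666779 − 0.643902) / 3 = 0.674405
T(2,1) = (4·0.672756 − 0.666779) / 3 = 0.674748
T(2,2) = 0.674748 + (0.674748 − 0.674405)/15 = 0.674771

0.6748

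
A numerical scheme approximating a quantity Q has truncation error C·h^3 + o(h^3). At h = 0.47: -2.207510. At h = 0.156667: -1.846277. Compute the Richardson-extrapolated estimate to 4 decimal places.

Extrapolated value = (27·A(h/3) − A(h)) / (27 − 1)
= (27·(-1.846277) − (-2.207510)) / 26
= -47.641969 / 26 = -1.832383

-1.8324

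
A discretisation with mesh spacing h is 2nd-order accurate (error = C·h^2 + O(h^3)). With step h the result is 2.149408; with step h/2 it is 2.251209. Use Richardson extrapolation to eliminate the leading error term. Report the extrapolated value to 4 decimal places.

The leading error scales as h^2; refining by a factor of 2 reduces it by 2^2 = 4.
Extrapolated value = (4·A(h/2) − A(h)) / (4 − 1)
= (4·2.251209 − 2.149408) / 3
= 6.855428 / 3 = 2.285143

2.2851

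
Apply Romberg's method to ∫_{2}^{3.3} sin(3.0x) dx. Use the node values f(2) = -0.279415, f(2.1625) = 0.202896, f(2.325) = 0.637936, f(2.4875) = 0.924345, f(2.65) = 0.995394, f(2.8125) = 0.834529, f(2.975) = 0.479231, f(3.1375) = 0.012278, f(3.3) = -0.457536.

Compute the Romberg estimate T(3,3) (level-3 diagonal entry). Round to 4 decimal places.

0.6165

T(0,0) (trapezoid, 1 panel, h=1.3000): -0.479018
T(1,0) (trapezoid, 2 panels, h=0.6500): 0.407497
T(2,0) (trapezoid, 4 panels, h=0.3250): 0.566828
T(3,0) (trapezoid, 8 panels, h=0.1625): 0.604197
T(1,1) = 0.407497 + (0.407497 − (-0.479018))/3 = 0.703002
T(2,1) = 0.566828 + (0.566828 − 0.407497)/3 = 0.619938
T(3,1) = 0.604197 + (0.604197 − 0.566828)/3 = 0.616653
T(2,2) = 0.619938 + (0.619938 − 0.703002)/15 = 0.614400
T(3,2) = 0.616653 + (0.616653 − 0.619938)/15 = 0.616434
T(3,3) = 0.616434 + (0.616434 − 0.614400)/63 = 0.616466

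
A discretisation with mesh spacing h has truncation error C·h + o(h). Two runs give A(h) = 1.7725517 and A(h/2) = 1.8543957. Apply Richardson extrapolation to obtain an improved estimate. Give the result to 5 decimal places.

1.93624

The leading error scales as h; refining by a factor of 2 reduces it by 2^1 = 2.
Extrapolated value = (2·A(h/2) − A(h)) / (2 − 1)
= (2·1.8543957 − 1.7725517) / 1
= 1.9362397 / 1 = 1.9362397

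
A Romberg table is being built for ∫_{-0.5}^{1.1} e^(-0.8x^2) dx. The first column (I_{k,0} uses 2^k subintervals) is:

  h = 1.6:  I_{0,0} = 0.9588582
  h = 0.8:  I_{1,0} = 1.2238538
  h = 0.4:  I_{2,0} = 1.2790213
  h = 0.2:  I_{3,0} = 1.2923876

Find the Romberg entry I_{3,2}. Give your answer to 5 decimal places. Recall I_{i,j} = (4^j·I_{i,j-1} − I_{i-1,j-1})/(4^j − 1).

Richardson extrapolation on the trapezoidal column (denominator 4−1=3):
I_{2,1} = (4·1.2790213 − 1.2238538) / 3 = 1.2974105
I_{3,1} = (4·1.2923876 − 1.2790213) / 3 = 1.2968430
I_{3,2} = (16·1.2968430 − 1.2974105) / 15 = 1.2968052

1.29681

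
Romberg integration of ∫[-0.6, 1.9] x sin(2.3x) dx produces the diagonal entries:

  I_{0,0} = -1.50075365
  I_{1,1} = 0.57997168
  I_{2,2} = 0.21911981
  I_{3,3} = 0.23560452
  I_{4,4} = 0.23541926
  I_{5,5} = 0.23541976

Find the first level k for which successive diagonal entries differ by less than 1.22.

|I_{1,1} − I_{0,0}| = 2.08072533 ≥ 1.22
|I_{2,2} − I_{1,1}| = 0.36085187 < 1.22

k = 2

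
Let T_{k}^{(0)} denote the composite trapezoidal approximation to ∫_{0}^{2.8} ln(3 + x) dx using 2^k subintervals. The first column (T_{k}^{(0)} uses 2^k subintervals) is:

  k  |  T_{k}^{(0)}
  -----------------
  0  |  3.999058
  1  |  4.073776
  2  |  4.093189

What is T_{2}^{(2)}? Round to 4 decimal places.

T_{1}^{(1)} = (4·4.073776 − 3.999058) / 3 = 4.098682
T_{2}^{(1)} = 4.093189 + (4.093189 − 4.073776)/3 = 4.099660
T_{2}^{(2)} = (16·4.099660 − 4.098682) / 15 = 4.099725

4.0997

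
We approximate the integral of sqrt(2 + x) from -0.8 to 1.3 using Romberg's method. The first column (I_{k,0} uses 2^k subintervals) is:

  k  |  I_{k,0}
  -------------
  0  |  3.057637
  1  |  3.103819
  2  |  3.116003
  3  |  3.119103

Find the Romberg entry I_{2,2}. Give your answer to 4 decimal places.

I_{1,1} = 3.103819 + (3.103819 − 3.057637)/3 = 3.119213
I_{2,1} = 3.116003 + (3.116003 − 3.103819)/3 = 3.120064
I_{2,2} = 3.120064 + (3.120064 − 3.119213)/15 = 3.120121

3.1201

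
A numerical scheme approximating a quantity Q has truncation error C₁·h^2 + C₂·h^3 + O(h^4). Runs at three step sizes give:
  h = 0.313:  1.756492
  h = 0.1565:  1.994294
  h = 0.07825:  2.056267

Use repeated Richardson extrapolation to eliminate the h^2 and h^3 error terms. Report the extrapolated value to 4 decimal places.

First eliminate the h^2 term (factor 2^2 = 4):
  B₁ = (4·1.994294 − 1.756492)/3 = 2.073561
  B₂ = (4·2.056267 − 1.994294)/3 = 2.076925
Then eliminate the h^3 term (factor 2^3 = 8):
  (8·2.076925 − 2.073561)/7 = 2.077406

2.0774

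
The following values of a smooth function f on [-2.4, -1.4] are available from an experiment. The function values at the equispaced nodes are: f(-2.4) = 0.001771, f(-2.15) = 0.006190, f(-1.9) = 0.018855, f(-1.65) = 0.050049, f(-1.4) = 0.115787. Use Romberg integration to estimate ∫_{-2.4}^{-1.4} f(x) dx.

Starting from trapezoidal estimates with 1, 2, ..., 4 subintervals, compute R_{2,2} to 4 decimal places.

R_{0,0} (trapezoid, 1 panel, h=1.0000): 0.058779
R_{1,0} (trapezoid, 2 panels, h=0.5000): 0.038817
R_{2,0} (trapezoid, 4 panels, h=0.2500): 0.033468
R_{1,1} = 0.038817 + (0.038817 − 0.058779)/3 = 0.032163
R_{2,1} = 0.033468 + (0.033468 − 0.038817)/3 = 0.031685
R_{2,2} = 0.031685 + (0.031685 − 0.032163)/15 = 0.031653

0.0317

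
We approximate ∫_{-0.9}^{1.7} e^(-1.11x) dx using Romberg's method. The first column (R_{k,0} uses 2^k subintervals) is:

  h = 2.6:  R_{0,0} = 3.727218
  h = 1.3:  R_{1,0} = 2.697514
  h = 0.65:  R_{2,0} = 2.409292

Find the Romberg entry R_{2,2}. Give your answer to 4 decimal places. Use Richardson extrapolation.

R_{1,1} = (4·2.697514 − 3.727218) / 3 = 2.354279
R_{2,1} = 2.409292 + (2.409292 − 2.697514)/3 = 2.313218
R_{2,2} = 2.313218 + (2.313218 − 2.354279)/15 = 2.310481

2.3105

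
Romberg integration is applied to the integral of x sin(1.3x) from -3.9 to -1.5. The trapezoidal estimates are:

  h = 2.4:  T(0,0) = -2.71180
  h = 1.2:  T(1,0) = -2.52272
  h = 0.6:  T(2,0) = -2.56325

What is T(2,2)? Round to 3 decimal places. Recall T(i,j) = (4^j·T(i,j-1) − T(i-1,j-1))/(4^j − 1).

-2.585

Richardson extrapolation on the trapezoidal column (denominator 4−1=3):
T(1,1) = -2.52272 + (-2.52272 − (-2.71180))/3 = -2.45969
T(2,1) = (4·(-2.56325) − (-2.52272)) / 3 = -2.57676
T(2,2) = (16·(-2.57676) − (-2.45969)) / 15 = -2.58456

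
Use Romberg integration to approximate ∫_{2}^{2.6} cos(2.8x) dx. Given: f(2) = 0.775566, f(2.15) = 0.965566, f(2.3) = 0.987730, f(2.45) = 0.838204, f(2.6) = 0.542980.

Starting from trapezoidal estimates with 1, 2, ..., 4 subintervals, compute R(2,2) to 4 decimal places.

0.5254

R(0,0) (trapezoid, 1 panel, h=0.6000): 0.395564
R(1,0) (trapezoid, 2 panels, h=0.3000): 0.494101
R(2,0) (trapezoid, 4 panels, h=0.1500): 0.517616
R(1,1) = 0.494101 + (0.494101 − 0.395564)/3 = 0.526947
R(2,1) = 0.517616 + (0.517616 − 0.494101)/3 = 0.525454
R(2,2) = 0.525454 + (0.525454 − 0.526947)/15 = 0.525354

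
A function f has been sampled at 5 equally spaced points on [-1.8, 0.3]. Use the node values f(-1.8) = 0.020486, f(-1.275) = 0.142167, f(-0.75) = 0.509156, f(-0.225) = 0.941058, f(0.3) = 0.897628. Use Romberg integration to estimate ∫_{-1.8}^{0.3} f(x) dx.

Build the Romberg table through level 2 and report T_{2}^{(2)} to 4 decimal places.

1.1013

T_{0}^{(0)} (trapezoid, 1 panel, h=2.1000): 0.964020
T_{1}^{(0)} (trapezoid, 2 panels, h=1.0500): 1.016624
T_{2}^{(0)} (trapezoid, 4 panels, h=0.5250): 1.077005
T_{1}^{(1)} = 1.016624 + (1.016624 − 0.964020)/3 = 1.034159
T_{2}^{(1)} = 1.077005 + (1.077005 − 1.016624)/3 = 1.097132
T_{2}^{(2)} = 1.097132 + (1.097132 − 1.034159)/15 = 1.101330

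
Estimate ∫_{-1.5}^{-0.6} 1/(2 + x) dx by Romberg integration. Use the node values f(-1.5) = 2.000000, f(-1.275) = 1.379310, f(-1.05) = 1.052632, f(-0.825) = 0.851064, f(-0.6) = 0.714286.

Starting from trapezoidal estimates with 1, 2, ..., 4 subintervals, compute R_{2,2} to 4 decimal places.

R_{0,0} (trapezoid, 1 panel, h=0.9000): 1.221429
R_{1,0} (trapezoid, 2 panels, h=0.4500): 1.084399
R_{2,0} (trapezoid, 4 panels, h=0.2250): 1.044034
R_{1,1} = 1.084399 + (1.084399 − 1.221429)/3 = 1.038722
R_{2,1} = 1.044034 + (1.044034 − 1.084399)/3 = 1.030579
R_{2,2} = 1.030579 + (1.030579 − 1.038722)/15 = 1.030036

1.0300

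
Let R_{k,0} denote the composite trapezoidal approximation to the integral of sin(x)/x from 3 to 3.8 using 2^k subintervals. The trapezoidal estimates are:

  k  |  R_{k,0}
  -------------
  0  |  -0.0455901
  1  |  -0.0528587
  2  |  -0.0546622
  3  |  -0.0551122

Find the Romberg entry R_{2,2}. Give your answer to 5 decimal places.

Richardson extrapolation on the trapezoidal column (denominator 4−1=3):
R_{1,1} = (4·(-0.0528587) − (-0.0455901)) / 3 = -0.0552816
R_{2,1} = -0.0546622 + (-0.0546622 − (-0.0528587))/3 = -0.0552634
R_{2,2} = (16·(-0.0552634) − (-0.0552816)) / 15 = -0.0552622
(Column j=1 coincides with Simpson's rule on the same nodes.)

-0.05526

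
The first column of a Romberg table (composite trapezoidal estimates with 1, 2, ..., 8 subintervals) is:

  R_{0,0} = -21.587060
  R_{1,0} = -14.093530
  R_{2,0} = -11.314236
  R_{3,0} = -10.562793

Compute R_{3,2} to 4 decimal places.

-10.3073

Richardson extrapolation on the trapezoidal column (denominator 4−1=3):
R_{2,1} = (4·(-11.314236) − (-14.093530)) / 3 = -10.387805
R_{3,1} = -10.562793 + (-10.562793 − (-11.314236))/3 = -10.312312
R_{3,2} = -10.312312 + (-10.312312 − (-10.387805))/15 = -10.307279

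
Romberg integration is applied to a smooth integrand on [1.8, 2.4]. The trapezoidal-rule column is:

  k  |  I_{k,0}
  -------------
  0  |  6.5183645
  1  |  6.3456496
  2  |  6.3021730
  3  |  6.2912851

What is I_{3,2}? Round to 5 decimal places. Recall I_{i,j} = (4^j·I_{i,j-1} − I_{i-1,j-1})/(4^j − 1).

Richardson extrapolation on the trapezoidal column (denominator 4−1=3):
I_{2,1} = (4·6.3021730 − 6.3456496) / 3 = 6.2876808
I_{3,1} = 6.2912851 + (6.2912851 − 6.3021730)/3 = 6.2876558
I_{3,2} = 6.2876558 + (6.2876558 − 6.2876808)/15 = 6.2876541
(Column j=1 coincides with Simpson's rule on the same nodes.)

6.28765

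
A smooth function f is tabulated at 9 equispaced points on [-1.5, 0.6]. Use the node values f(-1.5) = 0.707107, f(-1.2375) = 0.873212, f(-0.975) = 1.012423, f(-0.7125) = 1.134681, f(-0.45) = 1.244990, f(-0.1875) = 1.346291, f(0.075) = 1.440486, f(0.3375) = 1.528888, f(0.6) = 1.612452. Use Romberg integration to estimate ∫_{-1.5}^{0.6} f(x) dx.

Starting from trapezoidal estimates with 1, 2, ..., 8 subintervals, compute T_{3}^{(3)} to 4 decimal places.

2.5592

T_{0}^{(0)} (trapezoid, 1 panel, h=2.1000): 2.435537
T_{1}^{(0)} (trapezoid, 2 panels, h=1.0500): 2.525008
T_{2}^{(0)} (trapezoid, 4 panels, h=0.5250): 2.550281
T_{3}^{(0)} (trapezoid, 8 panels, h=0.2625): 2.556947
T_{1}^{(1)} = 2.525008 + (2.525008 − 2.435537)/3 = 2.554832
T_{2}^{(1)} = 2.550281 + (2.550281 − 2.525008)/3 = 2.558705
T_{3}^{(1)} = 2.556947 + (2.556947 − 2.550281)/3 = 2.559169
T_{2}^{(2)} = 2.558705 + (2.558705 − 2.554832)/15 = 2.558963
T_{3}^{(2)} = 2.559169 + (2.559169 − 2.558705)/15 = 2.559200
T_{3}^{(3)} = 2.559200 + (2.559200 − 2.558963)/63 = 2.559204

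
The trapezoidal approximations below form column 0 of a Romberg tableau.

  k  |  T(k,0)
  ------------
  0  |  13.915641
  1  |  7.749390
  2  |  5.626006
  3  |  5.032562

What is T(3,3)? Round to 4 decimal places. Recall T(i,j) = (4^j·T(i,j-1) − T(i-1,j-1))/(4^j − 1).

4.8286

T(1,1) = (4·7.749390 − 13.915641) / 3 = 5.693973
T(2,1) = 5.626006 + (5.626006 − 7.749390)/3 = 4.918211
T(3,1) = 5.032562 + (5.032562 − 5.626006)/3 = 4.834747
T(2,2) = (16·4.918211 − 5.693973) / 15 = 4.866494
T(3,2) = (16·4.834747 − 4.918211) / 15 = 4.829183
T(3,3) = (64·4.829183 − 4.866494) / 63 = 4.828591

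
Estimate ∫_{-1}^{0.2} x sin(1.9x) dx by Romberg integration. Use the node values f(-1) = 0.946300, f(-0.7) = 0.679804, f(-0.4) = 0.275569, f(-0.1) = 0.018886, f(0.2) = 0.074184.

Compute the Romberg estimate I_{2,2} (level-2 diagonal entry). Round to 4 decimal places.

I_{0,0} (trapezoid, 1 panel, h=1.2000): 0.612290
I_{1,0} (trapezoid, 2 panels, h=0.6000): 0.471487
I_{2,0} (trapezoid, 4 panels, h=0.3000): 0.445350
I_{1,1} = 0.471487 + (0.471487 − 0.612290)/3 = 0.424553
I_{2,1} = 0.445350 + (0.445350 − 0.471487)/3 = 0.436638
I_{2,2} = 0.436638 + (0.436638 − 0.424553)/15 = 0.437444

0.4374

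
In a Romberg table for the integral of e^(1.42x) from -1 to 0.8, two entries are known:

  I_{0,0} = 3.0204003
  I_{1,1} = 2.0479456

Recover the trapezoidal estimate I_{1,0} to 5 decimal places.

From I_{1,1} = (4·I_{1,0} − I_{0,0})/3, solve for I_{1,0}:
4·I_{1,0} = 3·2.0479456 + 3.0204003 = 9.1642371
I_{1,0} = 2.2910593

2.29106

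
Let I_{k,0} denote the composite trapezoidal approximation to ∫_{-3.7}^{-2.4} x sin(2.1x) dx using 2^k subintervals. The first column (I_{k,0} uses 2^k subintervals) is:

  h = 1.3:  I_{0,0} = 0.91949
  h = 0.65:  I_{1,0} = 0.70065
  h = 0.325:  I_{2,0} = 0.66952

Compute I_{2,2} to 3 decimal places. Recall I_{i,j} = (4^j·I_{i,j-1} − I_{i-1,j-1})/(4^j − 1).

0.661

Richardson extrapolation on the trapezoidal column (denominator 4−1=3):
I_{1,1} = (4·0.70065 − 0.91949) / 3 = 0.62770
I_{2,1} = 0.66952 + (0.66952 − 0.70065)/3 = 0.65914
I_{2,2} = (16·0.65914 − 0.62770) / 15 = 0.66124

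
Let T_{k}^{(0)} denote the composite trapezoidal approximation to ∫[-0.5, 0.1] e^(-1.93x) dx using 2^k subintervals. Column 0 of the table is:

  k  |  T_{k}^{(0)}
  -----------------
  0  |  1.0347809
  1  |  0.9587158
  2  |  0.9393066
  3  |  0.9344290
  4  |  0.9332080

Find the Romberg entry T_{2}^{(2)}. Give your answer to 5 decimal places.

0.93280

T_{1}^{(1)} = 0.9587158 + (0.9587158 − 1.0347809)/3 = 0.9333608
T_{2}^{(1)} = 0.9393066 + (0.9393066 − 0.9587158)/3 = 0.9328369
T_{2}^{(2)} = 0.9328369 + (0.9328369 − 0.9333608)/15 = 0.9328020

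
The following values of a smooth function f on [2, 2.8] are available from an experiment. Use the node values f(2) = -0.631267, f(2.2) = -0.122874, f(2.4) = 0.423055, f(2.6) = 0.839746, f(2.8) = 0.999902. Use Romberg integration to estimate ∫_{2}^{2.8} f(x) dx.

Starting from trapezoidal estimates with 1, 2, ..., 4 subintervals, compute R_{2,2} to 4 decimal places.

R_{0,0} (trapezoid, 1 panel, h=0.8000): 0.147454
R_{1,0} (trapezoid, 2 panels, h=0.4000): 0.242949
R_{2,0} (trapezoid, 4 panels, h=0.2000): 0.264849
R_{1,1} = 0.242949 + (0.242949 − 0.147454)/3 = 0.274781
R_{2,1} = 0.264849 + (0.264849 − 0.242949)/3 = 0.272149
R_{2,2} = 0.272149 + (0.272149 − 0.274781)/15 = 0.271974

0.2720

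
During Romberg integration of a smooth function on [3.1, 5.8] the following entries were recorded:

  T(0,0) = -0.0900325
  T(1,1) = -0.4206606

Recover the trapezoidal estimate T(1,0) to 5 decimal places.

From T(1,1) = (4·T(1,0) − T(0,0))/3, solve for T(1,0):
4·T(1,0) = 3·(-0.4206606) + (-0.0900325) = -1.3520143
T(1,0) = -0.3380036

-0.33800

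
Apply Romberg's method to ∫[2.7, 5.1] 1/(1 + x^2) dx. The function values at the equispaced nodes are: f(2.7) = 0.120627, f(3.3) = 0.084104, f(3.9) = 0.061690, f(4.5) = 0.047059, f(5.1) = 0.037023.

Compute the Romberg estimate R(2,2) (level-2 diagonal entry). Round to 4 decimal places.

0.1611

R(0,0) (trapezoid, 1 panel, h=2.4000): 0.189180
R(1,0) (trapezoid, 2 panels, h=1.2000): 0.168618
R(2,0) (trapezoid, 4 panels, h=0.6000): 0.163007
R(1,1) = 0.168618 + (0.168618 − 0.189180)/3 = 0.161764
R(2,1) = 0.163007 + (0.163007 − 0.168618)/3 = 0.161137
R(2,2) = 0.161137 + (0.161137 − 0.161764)/15 = 0.161095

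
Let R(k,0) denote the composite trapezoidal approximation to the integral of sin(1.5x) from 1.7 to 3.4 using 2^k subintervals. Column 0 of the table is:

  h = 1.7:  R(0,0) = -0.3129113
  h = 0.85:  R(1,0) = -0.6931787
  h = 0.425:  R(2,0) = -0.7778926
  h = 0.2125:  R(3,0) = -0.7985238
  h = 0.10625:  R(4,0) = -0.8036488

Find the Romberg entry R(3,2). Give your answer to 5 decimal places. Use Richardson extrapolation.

R(2,1) = (4·(-0.7778926) − (-0.6931787)) / 3 = -0.8061306
R(3,1) = (4·(-0.7985238) − (-0.7778926)) / 3 = -0.8054009
R(3,2) = -0.8054009 + (-0.8054009 − (-0.8061306))/15 = -0.8053523

-0.80535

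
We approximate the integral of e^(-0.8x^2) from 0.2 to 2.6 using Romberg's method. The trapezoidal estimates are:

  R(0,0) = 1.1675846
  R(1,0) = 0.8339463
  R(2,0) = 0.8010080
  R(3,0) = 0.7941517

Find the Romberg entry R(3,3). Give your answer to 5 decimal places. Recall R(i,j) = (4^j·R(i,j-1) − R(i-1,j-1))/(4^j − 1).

R(1,1) = 0.8339463 + (0.8339463 − 1.1675846)/3 = 0.7227335
R(2,1) = (4·0.8010080 − 0.8339463) / 3 = 0.7900286
R(3,1) = (4·0.7941517 − 0.8010080) / 3 = 0.7918663
R(2,2) = (16·0.7900286 − 0.7227335) / 15 = 0.7945149
R(3,2) = 0.7918663 + (0.7918663 − 0.7900286)/15 = 0.7919888
R(3,3) = (64·0.7919888 − 0.7945149) / 63 = 0.7919487

0.79195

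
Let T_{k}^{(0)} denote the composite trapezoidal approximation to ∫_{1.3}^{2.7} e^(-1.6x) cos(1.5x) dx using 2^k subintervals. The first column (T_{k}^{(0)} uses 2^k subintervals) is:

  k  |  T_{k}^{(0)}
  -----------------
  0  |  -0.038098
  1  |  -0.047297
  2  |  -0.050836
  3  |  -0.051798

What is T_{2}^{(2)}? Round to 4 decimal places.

-0.0521

Richardson extrapolation on the trapezoidal column (denominator 4−1=3):
T_{1}^{(1)} = (4·(-0.047297) − (-0.038098)) / 3 = -0.050363
T_{2}^{(1)} = (4·(-0.050836) − (-0.047297)) / 3 = -0.052016
T_{2}^{(2)} = (16·(-0.052016) − (-0.050363)) / 15 = -0.052126
(Column j=1 coincides with Simpson's rule on the same nodes.)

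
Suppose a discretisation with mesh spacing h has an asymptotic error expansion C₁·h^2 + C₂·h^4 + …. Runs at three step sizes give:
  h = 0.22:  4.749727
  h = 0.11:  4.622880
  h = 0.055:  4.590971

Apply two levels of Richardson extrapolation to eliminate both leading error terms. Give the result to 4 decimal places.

4.5803

First eliminate the h^2 term (factor 2^2 = 4):
  B₁ = (4·4.622880 − 4.749727)/3 = 4.580598
  B₂ = (4·4.590971 − 4.622880)/3 = 4.580335
Then eliminate the h^4 term (factor 2^4 = 16):
  (16·4.580335 − 4.580598)/15 = 4.580317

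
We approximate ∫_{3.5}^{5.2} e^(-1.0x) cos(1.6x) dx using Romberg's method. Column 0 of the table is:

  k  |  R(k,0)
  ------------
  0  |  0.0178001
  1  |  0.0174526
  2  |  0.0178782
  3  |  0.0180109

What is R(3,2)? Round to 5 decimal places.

R(2,1) = (4·0.0178782 − 0.0174526) / 3 = 0.0180201
R(3,1) = (4·0.0180109 − 0.0178782) / 3 = 0.0180551
R(3,2) = 0.0180551 + (0.0180551 − 0.0180201)/15 = 0.0180574
(Column j=1 coincides with Simpson's rule on the same nodes.)

0.01806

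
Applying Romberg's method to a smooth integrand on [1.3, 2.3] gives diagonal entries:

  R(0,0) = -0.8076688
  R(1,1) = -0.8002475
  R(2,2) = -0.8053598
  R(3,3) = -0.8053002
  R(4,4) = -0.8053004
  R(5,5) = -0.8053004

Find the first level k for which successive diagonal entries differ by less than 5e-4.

|R(1,1) − R(0,0)| = 0.0074213 ≥ 5e-4
|R(2,2) − R(1,1)| = 0.0051123 ≥ 5e-4
|R(3,3) − R(2,2)| = 0.0000596 < 5e-4

k = 3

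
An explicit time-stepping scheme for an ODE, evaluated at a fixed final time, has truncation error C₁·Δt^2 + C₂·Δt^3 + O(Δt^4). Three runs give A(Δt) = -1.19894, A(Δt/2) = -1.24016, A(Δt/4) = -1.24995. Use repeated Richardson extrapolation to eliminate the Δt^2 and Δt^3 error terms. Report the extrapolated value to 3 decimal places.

First eliminate the Δt^2 term (factor 2^2 = 4):
  B₁ = (4·(-1.24016) − (-1.19894))/3 = -1.25390
  B₂ = (4·(-1.24995) − (-1.24016))/3 = -1.25321
Then eliminate the Δt^3 term (factor 2^3 = 8):
  (8·(-1.25321) − (-1.25390))/7 = -1.25311

-1.253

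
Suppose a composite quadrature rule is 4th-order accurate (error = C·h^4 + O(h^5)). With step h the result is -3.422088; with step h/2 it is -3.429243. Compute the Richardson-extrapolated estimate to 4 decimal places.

-3.4297

Extrapolated value = (16·A(h/2) − A(h)) / (16 − 1)
= (16·(-3.429243) − (-3.422088)) / 15
= -51.445800 / 15 = -3.429720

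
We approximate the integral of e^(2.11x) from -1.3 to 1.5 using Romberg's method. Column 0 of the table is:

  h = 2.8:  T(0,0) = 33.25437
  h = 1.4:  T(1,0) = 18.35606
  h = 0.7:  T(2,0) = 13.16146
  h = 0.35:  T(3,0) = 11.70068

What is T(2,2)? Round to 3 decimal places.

Richardson extrapolation on the trapezoidal column (denominator 4−1=3):
T(1,1) = 18.35606 + (18.35606 − 33.25437)/3 = 13.38996
T(2,1) = (4·13.16146 − 18.35606) / 3 = 11.42993
T(2,2) = (16·11.42993 − 13.38996) / 15 = 11.29926

11.299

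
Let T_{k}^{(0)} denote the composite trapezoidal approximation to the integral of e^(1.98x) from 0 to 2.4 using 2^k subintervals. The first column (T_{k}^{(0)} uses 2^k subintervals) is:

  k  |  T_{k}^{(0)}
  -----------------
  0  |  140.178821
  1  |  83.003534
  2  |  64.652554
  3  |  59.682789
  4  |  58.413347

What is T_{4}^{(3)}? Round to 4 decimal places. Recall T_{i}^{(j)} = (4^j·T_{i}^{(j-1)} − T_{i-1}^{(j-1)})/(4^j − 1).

T_{2}^{(1)} = 64.652554 + (64.652554 − 83.003534)/3 = 58.535561
T_{3}^{(1)} = (4·59.682789 − 64.652554) / 3 = 58.026201
T_{4}^{(1)} = 58.413347 + (58.413347 − 59.682789)/3 = 57.990200
T_{3}^{(2)} = 58.026201 + (58.026201 − 58.535561)/15 = 57.992244
T_{4}^{(2)} = (16·57.990200 − 58.026201) / 15 = 57.987800
T_{4}^{(3)} = 57.987800 + (57.987800 − 57.992244)/63 = 57.987729

57.9877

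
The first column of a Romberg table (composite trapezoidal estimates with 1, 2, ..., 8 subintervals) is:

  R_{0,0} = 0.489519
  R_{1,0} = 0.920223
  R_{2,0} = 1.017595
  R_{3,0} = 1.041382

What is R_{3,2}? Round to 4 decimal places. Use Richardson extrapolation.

Richardson extrapolation on the trapezoidal column (denominator 4−1=3):
R_{2,1} = (4·1.017595 − 0.920223) / 3 = 1.050052
R_{3,1} = (4·1.041382 − 1.017595) / 3 = 1.049311
R_{3,2} = (16·1.049311 − 1.050052) / 15 = 1.049262

1.0493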